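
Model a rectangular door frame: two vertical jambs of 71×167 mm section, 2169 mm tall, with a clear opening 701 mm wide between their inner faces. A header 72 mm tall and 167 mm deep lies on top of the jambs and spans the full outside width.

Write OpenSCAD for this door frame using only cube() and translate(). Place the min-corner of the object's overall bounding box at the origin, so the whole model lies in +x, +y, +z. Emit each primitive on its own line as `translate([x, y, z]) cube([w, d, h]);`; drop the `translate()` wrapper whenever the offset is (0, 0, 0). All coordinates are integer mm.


cube([71, 167, 2169]);
translate([772, 0, 0]) cube([71, 167, 2169]);
translate([0, 0, 2169]) cube([843, 167, 72]);


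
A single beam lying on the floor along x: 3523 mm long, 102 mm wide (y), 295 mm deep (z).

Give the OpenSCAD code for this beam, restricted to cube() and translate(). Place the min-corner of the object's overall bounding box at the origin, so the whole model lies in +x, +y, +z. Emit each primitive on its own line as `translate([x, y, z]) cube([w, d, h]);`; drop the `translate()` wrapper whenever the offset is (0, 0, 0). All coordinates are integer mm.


cube([3523, 102, 295]);


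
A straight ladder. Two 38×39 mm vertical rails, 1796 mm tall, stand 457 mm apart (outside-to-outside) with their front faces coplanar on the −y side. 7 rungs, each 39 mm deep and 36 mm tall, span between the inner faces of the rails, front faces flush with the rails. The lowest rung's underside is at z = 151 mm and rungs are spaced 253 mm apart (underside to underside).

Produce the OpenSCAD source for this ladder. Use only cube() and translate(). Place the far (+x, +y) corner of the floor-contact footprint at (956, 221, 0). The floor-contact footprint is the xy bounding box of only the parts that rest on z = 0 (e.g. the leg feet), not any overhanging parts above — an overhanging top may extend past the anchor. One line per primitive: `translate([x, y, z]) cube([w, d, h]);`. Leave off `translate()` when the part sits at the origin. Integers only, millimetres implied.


// rung span = 457 - 2*38 = 381
// rung[k] z = 151 + k*253
translate([499, 182, 0]) cube([38, 39, 1796]);
translate([918, 182, 0]) cube([38, 39, 1796]);
translate([537, 182, 151]) cube([381, 39, 36]);
translate([537, 182, 404]) cube([381, 39, 36]);
translate([537, 182, 657]) cube([381, 39, 36]);
translate([537, 182, 910]) cube([381, 39, 36]);
translate([537, 182, 1163]) cube([381, 39, 36]);
translate([537, 182, 1416]) cube([381, 39, 36]);
translate([537, 182, 1669]) cube([381, 39, 36]);


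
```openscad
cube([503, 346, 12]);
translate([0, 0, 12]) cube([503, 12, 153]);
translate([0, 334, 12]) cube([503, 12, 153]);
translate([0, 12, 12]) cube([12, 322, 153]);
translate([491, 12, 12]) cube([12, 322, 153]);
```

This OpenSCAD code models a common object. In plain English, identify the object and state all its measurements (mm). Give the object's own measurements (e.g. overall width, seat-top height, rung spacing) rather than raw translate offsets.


An open-topped rectangular box: outside dimensions 503×346×165 mm, with a uniform wall and base thickness of 12 mm. The base is a full 503×346 slab on the floor; four walls sit on top of the base. The front and back walls (the −y and +y sides) span the full width; the two side walls fit between them.


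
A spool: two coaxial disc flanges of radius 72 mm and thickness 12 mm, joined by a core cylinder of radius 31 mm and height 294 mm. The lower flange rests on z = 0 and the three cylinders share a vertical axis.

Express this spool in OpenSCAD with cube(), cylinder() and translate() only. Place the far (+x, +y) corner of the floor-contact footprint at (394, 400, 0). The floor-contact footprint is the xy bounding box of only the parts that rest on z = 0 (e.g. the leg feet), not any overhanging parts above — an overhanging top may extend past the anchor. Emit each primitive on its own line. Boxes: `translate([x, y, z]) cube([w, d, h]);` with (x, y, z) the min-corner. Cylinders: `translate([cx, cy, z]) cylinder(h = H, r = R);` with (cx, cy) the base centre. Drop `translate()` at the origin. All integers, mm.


translate([322, 328, 0]) cylinder(h = 12, r = 72);
translate([322, 328, 12]) cylinder(h = 294, r = 31);
translate([322, 328, 306]) cylinder(h = 12, r = 72);


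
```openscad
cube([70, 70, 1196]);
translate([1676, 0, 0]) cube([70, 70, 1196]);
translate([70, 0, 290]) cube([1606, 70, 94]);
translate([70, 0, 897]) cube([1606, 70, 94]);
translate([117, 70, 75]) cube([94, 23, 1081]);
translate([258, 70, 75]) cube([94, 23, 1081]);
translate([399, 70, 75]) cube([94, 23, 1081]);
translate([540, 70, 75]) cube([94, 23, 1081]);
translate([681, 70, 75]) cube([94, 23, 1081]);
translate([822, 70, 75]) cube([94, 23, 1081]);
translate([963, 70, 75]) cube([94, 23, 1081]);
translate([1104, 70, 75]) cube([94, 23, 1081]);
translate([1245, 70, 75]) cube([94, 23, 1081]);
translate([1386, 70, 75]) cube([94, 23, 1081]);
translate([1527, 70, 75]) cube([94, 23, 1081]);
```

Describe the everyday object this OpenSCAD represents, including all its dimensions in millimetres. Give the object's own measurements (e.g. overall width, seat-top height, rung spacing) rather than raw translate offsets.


A fence section. Two 70×70 mm posts, 1196 mm tall, stand on the floor with a clear span of 1606 mm between their inner faces. Two horizontal rails of 70×94 mm section span the gap between the posts with their undersides at z = 290 mm and z = 897 mm, flush with the posts' −y face. 11 pickets, each 94 mm wide, 23 mm thick and 1081 mm tall, are fixed to the +y face of the rails with their bottoms at z = 75 mm, spaced across the span with a 47 mm gap after the −x post and between neighbouring pickets, with 55 mm left before the +x post.


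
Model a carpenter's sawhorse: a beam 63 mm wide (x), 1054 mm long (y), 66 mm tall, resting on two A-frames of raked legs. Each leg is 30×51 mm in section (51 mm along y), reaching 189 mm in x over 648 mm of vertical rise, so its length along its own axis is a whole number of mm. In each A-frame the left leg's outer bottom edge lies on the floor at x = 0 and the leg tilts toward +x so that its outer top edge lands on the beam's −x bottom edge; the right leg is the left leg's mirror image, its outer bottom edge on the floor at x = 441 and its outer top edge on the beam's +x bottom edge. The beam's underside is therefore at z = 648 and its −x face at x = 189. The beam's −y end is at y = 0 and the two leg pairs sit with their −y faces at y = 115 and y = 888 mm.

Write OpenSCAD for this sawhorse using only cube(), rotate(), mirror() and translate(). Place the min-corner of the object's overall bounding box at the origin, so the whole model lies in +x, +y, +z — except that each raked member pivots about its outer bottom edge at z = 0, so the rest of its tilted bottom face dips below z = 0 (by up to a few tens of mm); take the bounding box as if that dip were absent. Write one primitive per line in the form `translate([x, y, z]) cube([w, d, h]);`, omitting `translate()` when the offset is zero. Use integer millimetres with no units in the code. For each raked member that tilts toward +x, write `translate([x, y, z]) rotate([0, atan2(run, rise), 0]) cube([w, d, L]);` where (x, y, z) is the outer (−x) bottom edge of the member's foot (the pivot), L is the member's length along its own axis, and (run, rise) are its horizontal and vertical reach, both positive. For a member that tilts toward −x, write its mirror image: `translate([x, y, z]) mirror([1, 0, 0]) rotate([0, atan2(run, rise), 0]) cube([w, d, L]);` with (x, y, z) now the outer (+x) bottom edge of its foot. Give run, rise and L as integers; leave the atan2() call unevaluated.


translate([189, 0, 648]) cube([63, 1054, 66]);
translate([0, 115, 0]) rotate([0, atan2(189, 648), 0]) cube([30, 51, 675]);
translate([441, 115, 0]) mirror([1, 0, 0]) rotate([0, atan2(189, 648), 0]) cube([30, 51, 675]);
translate([0, 888, 0]) rotate([0, atan2(189, 648), 0]) cube([30, 51, 675]);
translate([441, 888, 0]) mirror([1, 0, 0]) rotate([0, atan2(189, 648), 0]) cube([30, 51, 675]);


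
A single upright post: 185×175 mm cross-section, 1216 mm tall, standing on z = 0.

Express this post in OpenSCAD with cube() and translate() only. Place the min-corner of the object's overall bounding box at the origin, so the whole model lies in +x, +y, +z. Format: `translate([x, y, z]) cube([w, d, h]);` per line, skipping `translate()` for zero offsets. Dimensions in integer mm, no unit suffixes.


cube([185, 175, 1216]);


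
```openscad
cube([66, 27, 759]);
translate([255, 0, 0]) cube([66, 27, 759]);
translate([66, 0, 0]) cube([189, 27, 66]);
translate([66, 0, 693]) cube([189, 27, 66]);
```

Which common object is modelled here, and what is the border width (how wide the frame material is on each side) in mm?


A picture frame. The border width is 66 mm.

Four thin pieces enclosing a rectangular opening — a picture frame. The two full-height stiles are 759 mm tall; the top rail sits at z = 693 and is 66 mm tall, so the border above the opening is 759 − 693 = 66 mm, matching the stile x-width.


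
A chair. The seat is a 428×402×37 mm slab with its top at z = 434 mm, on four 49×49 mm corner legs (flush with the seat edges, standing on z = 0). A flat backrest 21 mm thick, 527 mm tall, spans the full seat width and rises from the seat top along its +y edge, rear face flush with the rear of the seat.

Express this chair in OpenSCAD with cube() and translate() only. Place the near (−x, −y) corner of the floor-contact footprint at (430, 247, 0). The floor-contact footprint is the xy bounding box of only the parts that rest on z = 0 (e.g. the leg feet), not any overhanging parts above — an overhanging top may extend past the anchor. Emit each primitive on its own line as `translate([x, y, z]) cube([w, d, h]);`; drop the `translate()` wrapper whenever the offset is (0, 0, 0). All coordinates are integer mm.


translate([430, 247, 397]) cube([428, 402, 37]);
translate([430, 247, 0]) cube([49, 49, 397]);
translate([809, 247, 0]) cube([49, 49, 397]);
translate([430, 600, 0]) cube([49, 49, 397]);
translate([809, 600, 0]) cube([49, 49, 397]);
translate([430, 628, 434]) cube([428, 21, 527]);


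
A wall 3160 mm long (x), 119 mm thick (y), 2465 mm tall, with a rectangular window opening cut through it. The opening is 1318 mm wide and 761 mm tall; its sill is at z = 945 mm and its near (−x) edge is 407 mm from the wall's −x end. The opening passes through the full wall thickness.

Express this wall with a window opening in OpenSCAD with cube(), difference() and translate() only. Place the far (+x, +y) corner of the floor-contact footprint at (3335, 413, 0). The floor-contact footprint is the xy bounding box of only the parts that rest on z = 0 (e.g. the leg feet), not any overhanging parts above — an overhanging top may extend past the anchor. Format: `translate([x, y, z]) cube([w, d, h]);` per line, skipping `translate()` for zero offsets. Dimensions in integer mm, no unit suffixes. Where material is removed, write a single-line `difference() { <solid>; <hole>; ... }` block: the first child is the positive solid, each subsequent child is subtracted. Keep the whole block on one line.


difference() { translate([175, 294, 0]) cube([3160, 119, 2465]); translate([582, 294, 945]) cube([1318, 119, 761]); }


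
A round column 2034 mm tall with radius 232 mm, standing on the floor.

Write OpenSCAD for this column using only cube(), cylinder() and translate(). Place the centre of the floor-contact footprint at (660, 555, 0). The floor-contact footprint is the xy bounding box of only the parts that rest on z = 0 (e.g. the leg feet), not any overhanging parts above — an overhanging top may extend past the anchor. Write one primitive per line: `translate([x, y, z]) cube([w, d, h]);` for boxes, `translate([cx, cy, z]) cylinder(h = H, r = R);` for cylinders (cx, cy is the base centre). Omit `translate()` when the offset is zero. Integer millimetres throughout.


translate([660, 555, 0]) cylinder(h = 2034, r = 232);


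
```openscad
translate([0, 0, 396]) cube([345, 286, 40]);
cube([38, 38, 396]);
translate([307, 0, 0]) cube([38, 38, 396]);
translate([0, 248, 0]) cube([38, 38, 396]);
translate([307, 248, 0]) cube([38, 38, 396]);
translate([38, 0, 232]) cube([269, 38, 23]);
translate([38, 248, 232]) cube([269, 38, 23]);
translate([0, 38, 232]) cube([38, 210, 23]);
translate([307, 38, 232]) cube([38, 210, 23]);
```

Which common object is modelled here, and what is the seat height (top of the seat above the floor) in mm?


A stool. The seat height is 436 mm.

A 345×286×40 slab at z = 396 on four corner posts — a stool. The seat top is 396 + 40 = 436 mm.


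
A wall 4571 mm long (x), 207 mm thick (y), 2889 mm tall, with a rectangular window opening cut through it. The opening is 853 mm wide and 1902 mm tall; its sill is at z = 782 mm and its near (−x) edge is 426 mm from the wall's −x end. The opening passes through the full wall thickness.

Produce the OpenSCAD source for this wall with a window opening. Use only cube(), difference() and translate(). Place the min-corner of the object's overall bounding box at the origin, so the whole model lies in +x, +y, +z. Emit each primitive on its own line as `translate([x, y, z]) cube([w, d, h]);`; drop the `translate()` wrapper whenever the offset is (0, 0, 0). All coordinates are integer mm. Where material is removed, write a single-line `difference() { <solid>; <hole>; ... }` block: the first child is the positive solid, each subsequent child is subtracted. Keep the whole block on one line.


difference() { cube([4571, 207, 2889]); translate([426, 0, 782]) cube([853, 207, 1902]); }


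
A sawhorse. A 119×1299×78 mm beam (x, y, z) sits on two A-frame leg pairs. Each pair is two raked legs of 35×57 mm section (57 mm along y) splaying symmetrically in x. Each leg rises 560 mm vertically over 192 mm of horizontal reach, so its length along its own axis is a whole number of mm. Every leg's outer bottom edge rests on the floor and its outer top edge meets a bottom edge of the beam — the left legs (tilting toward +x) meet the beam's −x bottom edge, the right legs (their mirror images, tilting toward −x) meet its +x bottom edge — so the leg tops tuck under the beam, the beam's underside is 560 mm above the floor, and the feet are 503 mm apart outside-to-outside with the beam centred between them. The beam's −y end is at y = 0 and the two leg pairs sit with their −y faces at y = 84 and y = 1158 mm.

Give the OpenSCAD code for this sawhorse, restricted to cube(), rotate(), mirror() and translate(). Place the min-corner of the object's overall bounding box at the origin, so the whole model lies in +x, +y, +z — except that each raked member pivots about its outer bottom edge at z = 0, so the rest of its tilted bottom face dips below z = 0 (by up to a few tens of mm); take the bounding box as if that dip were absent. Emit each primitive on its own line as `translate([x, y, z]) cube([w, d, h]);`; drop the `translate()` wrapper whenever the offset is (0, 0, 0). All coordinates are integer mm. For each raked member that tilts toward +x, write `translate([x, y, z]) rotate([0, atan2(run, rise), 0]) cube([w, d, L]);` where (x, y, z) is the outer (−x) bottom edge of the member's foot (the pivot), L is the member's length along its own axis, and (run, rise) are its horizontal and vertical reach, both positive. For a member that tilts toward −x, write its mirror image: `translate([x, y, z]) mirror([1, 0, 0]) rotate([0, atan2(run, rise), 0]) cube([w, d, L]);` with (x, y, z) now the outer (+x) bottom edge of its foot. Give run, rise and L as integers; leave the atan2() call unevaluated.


translate([192, 0, 560]) cube([119, 1299, 78]);
translate([0, 84, 0]) rotate([0, atan2(192, 560), 0]) cube([35, 57, 592]);
translate([503, 84, 0]) mirror([1, 0, 0]) rotate([0, atan2(192, 560), 0]) cube([35, 57, 592]);
translate([0, 1158, 0]) rotate([0, atan2(192, 560), 0]) cube([35, 57, 592]);
translate([503, 1158, 0]) mirror([1, 0, 0]) rotate([0, atan2(192, 560), 0]) cube([35, 57, 592]);


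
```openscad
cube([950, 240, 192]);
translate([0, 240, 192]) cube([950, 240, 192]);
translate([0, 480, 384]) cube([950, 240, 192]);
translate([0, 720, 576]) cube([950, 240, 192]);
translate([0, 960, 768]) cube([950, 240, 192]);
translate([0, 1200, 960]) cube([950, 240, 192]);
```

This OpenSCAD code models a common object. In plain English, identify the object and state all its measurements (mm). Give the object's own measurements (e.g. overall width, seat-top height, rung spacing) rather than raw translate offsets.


A straight staircase of 6 solid steps. Each step is 950 mm wide (x), 240 mm deep (y, the going) and 192 mm tall (the rise). The first step rests on the floor; each subsequent step sits one going further in +y and one rise higher in +z, directly behind and above the previous step with no overlap.


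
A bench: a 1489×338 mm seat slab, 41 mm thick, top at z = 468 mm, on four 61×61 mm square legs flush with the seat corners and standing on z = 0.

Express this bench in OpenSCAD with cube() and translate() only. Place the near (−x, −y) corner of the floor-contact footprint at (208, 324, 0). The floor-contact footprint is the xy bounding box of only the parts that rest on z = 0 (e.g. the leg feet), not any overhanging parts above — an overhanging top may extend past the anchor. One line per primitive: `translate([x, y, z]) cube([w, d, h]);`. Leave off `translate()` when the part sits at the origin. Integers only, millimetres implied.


translate([208, 324, 427]) cube([1489, 338, 41]);
translate([208, 324, 0]) cube([61, 61, 427]);
translate([208, 601, 0]) cube([61, 61, 427]);
translate([1636, 324, 0]) cube([61, 61, 427]);
translate([1636, 601, 0]) cube([61, 61, 427]);


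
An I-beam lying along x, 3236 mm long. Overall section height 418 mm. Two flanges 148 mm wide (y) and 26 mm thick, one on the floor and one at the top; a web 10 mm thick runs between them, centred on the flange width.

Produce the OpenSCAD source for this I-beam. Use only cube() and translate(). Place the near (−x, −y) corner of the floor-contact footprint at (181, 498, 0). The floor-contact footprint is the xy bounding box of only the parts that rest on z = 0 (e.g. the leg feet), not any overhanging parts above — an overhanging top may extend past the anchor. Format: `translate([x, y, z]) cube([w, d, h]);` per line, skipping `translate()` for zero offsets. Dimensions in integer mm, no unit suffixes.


translate([181, 498, 0]) cube([3236, 148, 26]);
translate([181, 567, 26]) cube([3236, 10, 366]);
translate([181, 498, 392]) cube([3236, 148, 26]);


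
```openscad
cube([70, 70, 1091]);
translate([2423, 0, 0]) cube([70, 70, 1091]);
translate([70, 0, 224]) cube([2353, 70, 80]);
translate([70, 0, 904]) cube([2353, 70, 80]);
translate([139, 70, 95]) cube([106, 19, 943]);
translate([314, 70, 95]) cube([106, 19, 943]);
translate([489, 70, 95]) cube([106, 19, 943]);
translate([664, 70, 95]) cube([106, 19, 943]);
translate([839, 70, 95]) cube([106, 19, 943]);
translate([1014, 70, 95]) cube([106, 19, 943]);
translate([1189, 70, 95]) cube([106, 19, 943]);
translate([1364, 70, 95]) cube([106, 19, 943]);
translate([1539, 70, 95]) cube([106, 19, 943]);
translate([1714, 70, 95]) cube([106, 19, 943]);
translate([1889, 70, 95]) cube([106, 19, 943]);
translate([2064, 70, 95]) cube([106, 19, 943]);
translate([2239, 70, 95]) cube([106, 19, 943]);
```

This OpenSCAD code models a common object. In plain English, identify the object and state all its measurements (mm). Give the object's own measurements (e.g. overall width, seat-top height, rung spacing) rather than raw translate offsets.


A fence section. Two 70×70 mm posts, 1091 mm tall, stand on the floor with a clear span of 2353 mm between their inner faces. Two horizontal rails of 70×80 mm section span the gap between the posts with their undersides at z = 224 mm and z = 904 mm, flush with the posts' −y face. 13 pickets, each 106 mm wide, 19 mm thick and 943 mm tall, are fixed to the +y face of the rails with their bottoms at z = 95 mm, spaced across the span with a 69 mm gap after the −x post and between neighbouring pickets, with 78 mm left before the +x post.


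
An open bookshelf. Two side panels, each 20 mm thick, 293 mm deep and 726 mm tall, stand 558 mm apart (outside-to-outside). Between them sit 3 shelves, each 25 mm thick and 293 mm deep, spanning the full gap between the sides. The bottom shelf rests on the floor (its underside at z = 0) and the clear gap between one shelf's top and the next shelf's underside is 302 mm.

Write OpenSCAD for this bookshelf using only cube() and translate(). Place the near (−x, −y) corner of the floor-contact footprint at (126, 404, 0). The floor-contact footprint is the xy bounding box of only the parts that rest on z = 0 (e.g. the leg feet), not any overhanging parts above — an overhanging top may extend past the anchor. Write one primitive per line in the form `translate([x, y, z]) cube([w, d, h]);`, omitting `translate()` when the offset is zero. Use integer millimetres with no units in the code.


translate([126, 404, 0]) cube([20, 293, 726]);
translate([664, 404, 0]) cube([20, 293, 726]);
translate([146, 404, 0]) cube([518, 293, 25]);
translate([146, 404, 327]) cube([518, 293, 25]);
translate([146, 404, 654]) cube([518, 293, 25]);


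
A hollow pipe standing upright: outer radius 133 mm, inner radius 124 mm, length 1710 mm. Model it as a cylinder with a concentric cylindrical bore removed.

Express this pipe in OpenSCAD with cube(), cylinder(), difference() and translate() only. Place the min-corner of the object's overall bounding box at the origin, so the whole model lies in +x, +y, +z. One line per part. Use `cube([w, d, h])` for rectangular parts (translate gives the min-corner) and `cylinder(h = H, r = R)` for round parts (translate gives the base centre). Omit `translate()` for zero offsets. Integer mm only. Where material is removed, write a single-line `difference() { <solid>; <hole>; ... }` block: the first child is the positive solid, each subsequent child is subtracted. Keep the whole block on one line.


difference() { translate([133, 133, 0]) cylinder(h = 1710, r = 133); translate([133, 133, 0]) cylinder(h = 1710, r = 124); }


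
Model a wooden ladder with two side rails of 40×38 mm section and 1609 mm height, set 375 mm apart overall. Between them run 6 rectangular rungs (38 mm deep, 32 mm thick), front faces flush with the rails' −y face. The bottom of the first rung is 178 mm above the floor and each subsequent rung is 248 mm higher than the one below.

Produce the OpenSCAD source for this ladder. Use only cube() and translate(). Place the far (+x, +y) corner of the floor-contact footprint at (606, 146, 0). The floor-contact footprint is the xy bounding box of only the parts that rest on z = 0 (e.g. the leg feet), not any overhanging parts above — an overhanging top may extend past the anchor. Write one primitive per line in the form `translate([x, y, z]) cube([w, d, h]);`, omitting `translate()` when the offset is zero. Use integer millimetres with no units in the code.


translate([231, 108, 0]) cube([40, 38, 1609]);
translate([566, 108, 0]) cube([40, 38, 1609]);
translate([271, 108, 178]) cube([295, 38, 32]);
translate([271, 108, 426]) cube([295, 38, 32]);
translate([271, 108, 674]) cube([295, 38, 32]);
translate([271, 108, 922]) cube([295, 38, 32]);
translate([271, 108, 1170]) cube([295, 38, 32]);
translate([271, 108, 1418]) cube([295, 38, 32]);


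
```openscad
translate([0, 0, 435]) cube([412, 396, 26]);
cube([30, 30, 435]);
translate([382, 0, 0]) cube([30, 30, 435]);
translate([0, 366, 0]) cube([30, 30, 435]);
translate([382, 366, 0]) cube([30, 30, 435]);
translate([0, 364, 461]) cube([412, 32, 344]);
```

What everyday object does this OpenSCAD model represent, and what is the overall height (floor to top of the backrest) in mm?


A chair. The overall height is 805 mm.

A slab on four corner posts with a tall panel at the back — a chair. The seat slab sits at z = 435 with thickness 26, and the 344 mm backrest starts at the seat top, so the overall height is 435 + 26 + 344 = 805 mm.


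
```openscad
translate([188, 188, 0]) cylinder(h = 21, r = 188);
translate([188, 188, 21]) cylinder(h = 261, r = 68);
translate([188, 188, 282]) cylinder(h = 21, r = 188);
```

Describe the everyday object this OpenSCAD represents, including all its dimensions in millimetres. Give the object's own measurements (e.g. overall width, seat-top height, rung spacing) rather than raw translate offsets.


A spool: two coaxial disc flanges of radius 188 mm and thickness 21 mm, joined by a core cylinder of radius 68 mm and height 261 mm. The lower flange rests on z = 0 and the three cylinders share a vertical axis.


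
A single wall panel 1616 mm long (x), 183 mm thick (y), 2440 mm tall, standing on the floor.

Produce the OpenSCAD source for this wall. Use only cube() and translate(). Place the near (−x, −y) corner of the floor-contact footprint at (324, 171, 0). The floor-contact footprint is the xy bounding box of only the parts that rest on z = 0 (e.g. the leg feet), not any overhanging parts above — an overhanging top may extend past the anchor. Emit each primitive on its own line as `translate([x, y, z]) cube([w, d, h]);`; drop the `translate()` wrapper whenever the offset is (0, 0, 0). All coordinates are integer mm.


translate([324, 171, 0]) cube([1616, 183, 2440]);


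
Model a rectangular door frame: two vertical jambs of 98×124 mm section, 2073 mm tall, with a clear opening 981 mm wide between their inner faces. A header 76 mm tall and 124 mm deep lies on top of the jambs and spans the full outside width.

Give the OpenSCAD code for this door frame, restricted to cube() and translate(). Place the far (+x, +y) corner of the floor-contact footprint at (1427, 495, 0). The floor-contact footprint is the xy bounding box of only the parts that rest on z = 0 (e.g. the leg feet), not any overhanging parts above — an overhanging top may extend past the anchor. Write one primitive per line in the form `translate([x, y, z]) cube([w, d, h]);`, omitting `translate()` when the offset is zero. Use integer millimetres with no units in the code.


translate([250, 371, 0]) cube([98, 124, 2073]);
translate([1329, 371, 0]) cube([98, 124, 2073]);
translate([250, 371, 2073]) cube([1177, 124, 76]);


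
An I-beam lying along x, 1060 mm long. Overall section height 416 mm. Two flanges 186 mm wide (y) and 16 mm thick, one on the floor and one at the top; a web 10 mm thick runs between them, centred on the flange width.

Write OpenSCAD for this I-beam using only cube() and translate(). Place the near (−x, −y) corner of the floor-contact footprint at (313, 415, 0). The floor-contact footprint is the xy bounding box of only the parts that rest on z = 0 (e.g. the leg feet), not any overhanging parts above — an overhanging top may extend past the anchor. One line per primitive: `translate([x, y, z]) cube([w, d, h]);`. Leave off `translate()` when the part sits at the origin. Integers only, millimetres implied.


translate([313, 415, 0]) cube([1060, 186, 16]);
translate([313, 503, 16]) cube([1060, 10, 384]);
translate([313, 415, 400]) cube([1060, 186, 16]);


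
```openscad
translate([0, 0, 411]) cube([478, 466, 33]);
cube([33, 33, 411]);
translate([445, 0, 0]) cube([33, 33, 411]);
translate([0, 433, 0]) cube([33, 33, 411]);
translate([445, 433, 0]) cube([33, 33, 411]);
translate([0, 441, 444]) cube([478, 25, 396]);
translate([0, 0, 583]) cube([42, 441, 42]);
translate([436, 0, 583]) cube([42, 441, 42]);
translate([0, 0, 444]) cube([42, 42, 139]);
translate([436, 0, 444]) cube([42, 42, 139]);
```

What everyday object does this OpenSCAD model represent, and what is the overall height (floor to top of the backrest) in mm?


A chair. The overall height is 840 mm.

A slab on four corner posts with a tall panel at the back — a chair. The seat slab sits at z = 411 with thickness 33, and the 396 mm backrest starts at the seat top, so the overall height is 411 + 33 + 396 = 840 mm.


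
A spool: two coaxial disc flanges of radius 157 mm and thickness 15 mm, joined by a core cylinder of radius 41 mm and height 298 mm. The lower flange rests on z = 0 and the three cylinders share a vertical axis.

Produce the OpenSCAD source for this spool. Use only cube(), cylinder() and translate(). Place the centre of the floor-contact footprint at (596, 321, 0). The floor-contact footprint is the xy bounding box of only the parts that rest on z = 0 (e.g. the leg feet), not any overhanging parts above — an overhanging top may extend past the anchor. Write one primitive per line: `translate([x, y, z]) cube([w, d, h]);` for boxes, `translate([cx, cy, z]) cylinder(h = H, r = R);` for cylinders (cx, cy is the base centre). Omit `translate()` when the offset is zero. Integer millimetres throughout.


translate([596, 321, 0]) cylinder(h = 15, r = 157);
translate([596, 321, 15]) cylinder(h = 298, r = 41);
translate([596, 321, 313]) cylinder(h = 15, r = 157);


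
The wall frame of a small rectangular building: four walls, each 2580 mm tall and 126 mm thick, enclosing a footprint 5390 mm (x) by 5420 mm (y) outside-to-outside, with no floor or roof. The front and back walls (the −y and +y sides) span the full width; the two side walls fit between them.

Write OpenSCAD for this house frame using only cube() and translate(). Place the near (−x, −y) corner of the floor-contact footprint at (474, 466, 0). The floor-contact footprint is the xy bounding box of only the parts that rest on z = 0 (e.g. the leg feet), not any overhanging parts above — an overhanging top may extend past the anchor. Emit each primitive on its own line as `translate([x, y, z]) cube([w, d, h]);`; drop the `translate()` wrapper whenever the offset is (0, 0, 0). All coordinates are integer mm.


translate([474, 466, 0]) cube([5390, 126, 2580]);
translate([474, 5760, 0]) cube([5390, 126, 2580]);
translate([474, 592, 0]) cube([126, 5168, 2580]);
translate([5738, 592, 0]) cube([126, 5168, 2580]);


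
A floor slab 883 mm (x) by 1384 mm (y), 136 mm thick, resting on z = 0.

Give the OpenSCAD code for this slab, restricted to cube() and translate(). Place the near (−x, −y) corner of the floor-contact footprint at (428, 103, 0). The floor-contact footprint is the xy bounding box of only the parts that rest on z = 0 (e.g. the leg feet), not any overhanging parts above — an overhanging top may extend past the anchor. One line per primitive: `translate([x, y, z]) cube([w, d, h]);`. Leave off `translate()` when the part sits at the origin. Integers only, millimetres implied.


translate([428, 103, 0]) cube([883, 1384, 136]);


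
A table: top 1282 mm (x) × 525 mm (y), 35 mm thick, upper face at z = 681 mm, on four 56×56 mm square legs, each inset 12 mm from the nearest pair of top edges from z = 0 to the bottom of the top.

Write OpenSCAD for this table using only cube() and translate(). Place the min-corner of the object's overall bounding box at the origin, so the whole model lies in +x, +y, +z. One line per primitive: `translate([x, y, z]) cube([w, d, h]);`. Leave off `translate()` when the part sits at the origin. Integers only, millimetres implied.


// leg_h = 681 - 35 = 646
translate([0, 0, 646]) cube([1282, 525, 35]);
translate([12, 12, 0]) cube([56, 56, 646]);
translate([1214, 12, 0]) cube([56, 56, 646]);
translate([12, 457, 0]) cube([56, 56, 646]);
translate([1214, 457, 0]) cube([56, 56, 646]);


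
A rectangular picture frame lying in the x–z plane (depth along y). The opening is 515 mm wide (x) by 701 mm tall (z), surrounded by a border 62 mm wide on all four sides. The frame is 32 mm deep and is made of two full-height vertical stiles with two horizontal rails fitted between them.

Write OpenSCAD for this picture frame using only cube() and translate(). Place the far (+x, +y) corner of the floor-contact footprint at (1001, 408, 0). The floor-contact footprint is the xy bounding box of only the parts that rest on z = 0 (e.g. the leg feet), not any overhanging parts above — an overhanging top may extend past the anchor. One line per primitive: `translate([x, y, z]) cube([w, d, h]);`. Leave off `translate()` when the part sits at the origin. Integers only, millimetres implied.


translate([362, 376, 0]) cube([62, 32, 825]);
translate([939, 376, 0]) cube([62, 32, 825]);
translate([424, 376, 0]) cube([515, 32, 62]);
translate([424, 376, 763]) cube([515, 32, 62]);


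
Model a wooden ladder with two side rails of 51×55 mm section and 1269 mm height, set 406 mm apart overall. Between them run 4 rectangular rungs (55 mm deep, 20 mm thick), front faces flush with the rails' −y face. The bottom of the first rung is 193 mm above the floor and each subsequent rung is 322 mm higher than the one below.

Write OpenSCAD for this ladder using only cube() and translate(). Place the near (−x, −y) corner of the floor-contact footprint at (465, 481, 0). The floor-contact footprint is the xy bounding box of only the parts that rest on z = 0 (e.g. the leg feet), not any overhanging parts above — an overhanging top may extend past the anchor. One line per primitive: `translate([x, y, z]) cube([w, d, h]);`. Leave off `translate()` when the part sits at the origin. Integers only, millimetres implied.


translate([465, 481, 0]) cube([51, 55, 1269]);
translate([820, 481, 0]) cube([51, 55, 1269]);
translate([516, 481, 193]) cube([304, 55, 20]);
translate([516, 481, 515]) cube([304, 55, 20]);
translate([516, 481, 837]) cube([304, 55, 20]);
translate([516, 481, 1159]) cube([304, 55, 20]);


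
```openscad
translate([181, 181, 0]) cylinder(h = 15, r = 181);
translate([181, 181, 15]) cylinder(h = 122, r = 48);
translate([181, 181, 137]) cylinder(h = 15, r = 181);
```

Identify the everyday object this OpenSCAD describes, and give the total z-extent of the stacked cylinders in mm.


A spool. The overall height is 152 mm.

Three coaxial cylinders, large–small–large — a spool. Two 15 mm flanges and a 122 mm core give 15 + 122 + 15 = 152 mm.


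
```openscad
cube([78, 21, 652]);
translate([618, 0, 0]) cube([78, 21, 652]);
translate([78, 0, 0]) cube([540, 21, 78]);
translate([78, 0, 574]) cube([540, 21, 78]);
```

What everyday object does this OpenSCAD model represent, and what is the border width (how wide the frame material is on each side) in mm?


A picture frame. The border width is 78 mm.

Four thin pieces enclosing a rectangular opening — a picture frame. The two full-height stiles are 652 mm tall; the top rail sits at z = 574 and is 78 mm tall, so the border above the opening is 652 − 574 = 78 mm, matching the stile x-width.


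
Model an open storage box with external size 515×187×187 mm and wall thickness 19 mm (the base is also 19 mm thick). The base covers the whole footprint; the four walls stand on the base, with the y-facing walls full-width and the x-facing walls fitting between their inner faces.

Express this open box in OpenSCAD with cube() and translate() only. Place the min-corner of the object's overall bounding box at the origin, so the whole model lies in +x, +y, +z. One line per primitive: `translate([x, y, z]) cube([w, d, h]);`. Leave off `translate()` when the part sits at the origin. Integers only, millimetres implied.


cube([515, 187, 19]);
translate([0, 0, 19]) cube([515, 19, 168]);
translate([0, 168, 19]) cube([515, 19, 168]);
translate([0, 19, 19]) cube([19, 149, 168]);
translate([496, 19, 19]) cube([19, 149, 168]);


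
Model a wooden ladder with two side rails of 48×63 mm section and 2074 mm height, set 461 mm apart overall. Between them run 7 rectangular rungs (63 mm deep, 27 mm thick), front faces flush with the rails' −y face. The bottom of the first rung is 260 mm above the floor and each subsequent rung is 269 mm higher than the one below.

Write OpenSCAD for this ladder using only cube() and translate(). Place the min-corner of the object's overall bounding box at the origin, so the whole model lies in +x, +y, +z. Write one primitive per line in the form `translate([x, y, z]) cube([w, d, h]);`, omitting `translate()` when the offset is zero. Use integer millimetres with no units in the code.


cube([48, 63, 2074]);
translate([413, 0, 0]) cube([48, 63, 2074]);
translate([48, 0, 260]) cube([365, 63, 27]);
translate([48, 0, 529]) cube([365, 63, 27]);
translate([48, 0, 798]) cube([365, 63, 27]);
translate([48, 0, 1067]) cube([365, 63, 27]);
translate([48, 0, 1336]) cube([365, 63, 27]);
translate([48, 0, 1605]) cube([365, 63, 27]);
translate([48, 0, 1874]) cube([365, 63, 27]);


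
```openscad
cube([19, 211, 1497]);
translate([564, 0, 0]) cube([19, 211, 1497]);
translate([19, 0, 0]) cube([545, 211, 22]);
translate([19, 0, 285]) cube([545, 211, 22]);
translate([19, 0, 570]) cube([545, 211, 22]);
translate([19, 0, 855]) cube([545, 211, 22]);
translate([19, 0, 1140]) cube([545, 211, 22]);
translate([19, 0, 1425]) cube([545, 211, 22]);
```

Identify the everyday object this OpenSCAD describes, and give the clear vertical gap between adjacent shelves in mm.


A bookshelf. The clear shelf gap is 263 mm.

Two tall side panels with 6 horizontal boards between them — a bookshelf. The first two shelf undersides are at z = 0 and z = 285; with shelf thickness 22, the clear gap is 285 − 0 − 22 = 263 mm.


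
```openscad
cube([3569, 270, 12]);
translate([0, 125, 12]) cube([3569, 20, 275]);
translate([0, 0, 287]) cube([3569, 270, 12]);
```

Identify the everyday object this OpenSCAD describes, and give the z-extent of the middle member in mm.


An I-beam. The web height is 275 mm.

Two wide flanges with a thin centred web — an I-beam. Overall 299 mm minus two 12 mm flanges gives a web of 299 − 2·12 = 275 mm.


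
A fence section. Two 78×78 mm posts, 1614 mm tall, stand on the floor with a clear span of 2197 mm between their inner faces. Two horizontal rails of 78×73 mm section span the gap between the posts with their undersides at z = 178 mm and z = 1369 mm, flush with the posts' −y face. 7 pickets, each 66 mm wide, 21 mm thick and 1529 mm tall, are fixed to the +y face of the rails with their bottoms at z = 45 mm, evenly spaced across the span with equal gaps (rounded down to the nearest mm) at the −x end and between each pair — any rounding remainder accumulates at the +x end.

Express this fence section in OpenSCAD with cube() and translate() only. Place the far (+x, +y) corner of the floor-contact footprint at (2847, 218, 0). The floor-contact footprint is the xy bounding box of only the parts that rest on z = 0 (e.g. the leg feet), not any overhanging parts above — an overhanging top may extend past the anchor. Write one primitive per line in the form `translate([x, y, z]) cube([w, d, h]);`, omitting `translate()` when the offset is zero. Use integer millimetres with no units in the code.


translate([494, 140, 0]) cube([78, 78, 1614]);
translate([2769, 140, 0]) cube([78, 78, 1614]);
translate([572, 140, 178]) cube([2197, 78, 73]);
translate([572, 140, 1369]) cube([2197, 78, 73]);
translate([788, 218, 45]) cube([66, 21, 1529]);
translate([1070, 218, 45]) cube([66, 21, 1529]);
translate([1352, 218, 45]) cube([66, 21, 1529]);
translate([1634, 218, 45]) cube([66, 21, 1529]);
translate([1916, 218, 45]) cube([66, 21, 1529]);
translate([2198, 218, 45]) cube([66, 21, 1529]);
translate([2480, 218, 45]) cube([66, 21, 1529]);


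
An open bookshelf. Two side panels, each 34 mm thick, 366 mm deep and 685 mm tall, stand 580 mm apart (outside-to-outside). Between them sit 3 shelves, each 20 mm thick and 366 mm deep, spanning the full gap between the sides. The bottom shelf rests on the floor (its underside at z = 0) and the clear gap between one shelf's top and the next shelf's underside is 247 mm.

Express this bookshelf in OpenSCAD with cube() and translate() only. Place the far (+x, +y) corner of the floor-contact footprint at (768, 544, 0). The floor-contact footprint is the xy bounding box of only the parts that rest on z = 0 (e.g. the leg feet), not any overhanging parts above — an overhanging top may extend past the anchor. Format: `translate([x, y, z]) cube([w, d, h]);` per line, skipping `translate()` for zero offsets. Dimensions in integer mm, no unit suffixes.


translate([188, 178, 0]) cube([34, 366, 685]);
translate([734, 178, 0]) cube([34, 366, 685]);
translate([222, 178, 0]) cube([512, 366, 20]);
translate([222, 178, 267]) cube([512, 366, 20]);
translate([222, 178, 534]) cube([512, 366, 20]);
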